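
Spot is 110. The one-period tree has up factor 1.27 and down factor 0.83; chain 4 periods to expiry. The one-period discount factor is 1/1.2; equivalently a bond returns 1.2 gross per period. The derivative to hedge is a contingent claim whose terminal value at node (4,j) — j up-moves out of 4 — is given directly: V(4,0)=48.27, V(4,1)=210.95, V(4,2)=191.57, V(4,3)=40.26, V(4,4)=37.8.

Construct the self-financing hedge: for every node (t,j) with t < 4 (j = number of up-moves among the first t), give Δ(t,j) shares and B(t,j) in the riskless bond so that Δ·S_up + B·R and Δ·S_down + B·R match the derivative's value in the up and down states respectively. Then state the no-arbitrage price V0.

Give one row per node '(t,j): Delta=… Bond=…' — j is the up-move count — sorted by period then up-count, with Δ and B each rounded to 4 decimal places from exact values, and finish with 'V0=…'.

The replicating-portfolio and risk-neutral prices coincide; use p* = (1.2−0.83)/(1.27−0.83) = 0.8409 for the latter.
Terminal payoffs: V(4,0)=48.2700, V(4,1)=210.9500, V(4,2)=191.5700, V(4,3)=40.2600, V(4,4)=37.8000
  t=3,j=0: stock 62.8966 → up 79.8786 (V=210.9500), down 52.2042 (V=48.2700). Price 154.2242; hedge Δ=5.8783, bond B=-215.5030.
  t=3,j=1: stock 96.2393 → up 122.2239 (V=191.5700), down 79.8786 (V=210.9500). Price 162.2110; hedge Δ=-0.4577, bond B=206.2564.
  t=3,j=2: stock 147.2578 → up 187.0174 (V=40.2600), down 122.2239 (V=191.5700). Price 53.6100; hedge Δ=-2.3353, bond B=397.4964.
  t=3,j=3: stock 225.3221 → up 286.1591 (V=37.8000), down 187.0174 (V=40.2600). Price 31.8261; hedge Δ=-0.0248, bond B=37.4170.
  t=2,j=0: stock 75.7790 → up 96.2393 (V=162.2110), down 62.8966 (V=154.2242). Price 134.1170; hedge Δ=0.2395, bond B=115.9653.
  t=2,j=1: stock 115.9510 → up 147.2578 (V=53.6100), down 96.2393 (V=162.2110). Price 59.0729; hedge Δ=-2.1287, bond B=305.8932.
  t=2,j=2: stock 177.4190 → up 225.3221 (V=31.8261), down 147.2578 (V=53.6100). Price 29.4098; hedge Δ=-0.2791, bond B=78.9187.
  t=1,j=0: stock 91.3000 → up 115.9510 (V=59.0729), down 75.7790 (V=134.1170). Price 59.1764; hedge Δ=-1.8681, bond B=229.7312.
  t=1,j=1: stock 139.7000 → up 177.4190 (V=29.4098), down 115.9510 (V=59.0729). Price 28.4408; hedge Δ=-0.4826, bond B=95.8569.
  t=0,j=0: stock 110.0000 → up 139.7000 (V=28.4408), down 91.3000 (V=59.1764). Price 27.7754; hedge Δ=-0.6350, bond B=97.6292.
Each (Δ,B) replicates both successor values, so the strategy is self-financing and V0 is arbitrage-free.

(0,0): Delta=-0.6350 Bond=97.6292
(1,0): Delta=-1.8681 Bond=229.7312
(1,1): Delta=-0.4826 Bond=95.8569
(2,0): Delta=0.2395 Bond=115.9653
(2,1): Delta=-2.1287 Bond=305.8932
(2,2): Delta=-0.2791 Bond=78.9187
(3,0): Delta=5.8783 Bond=-215.5030
(3,1): Delta=-0.4577 Bond=206.2564
(3,2): Delta=-2.3353 Bond=397.4964
(3,3): Delta=-0.0248 Bond=37.4170
V0=27.7754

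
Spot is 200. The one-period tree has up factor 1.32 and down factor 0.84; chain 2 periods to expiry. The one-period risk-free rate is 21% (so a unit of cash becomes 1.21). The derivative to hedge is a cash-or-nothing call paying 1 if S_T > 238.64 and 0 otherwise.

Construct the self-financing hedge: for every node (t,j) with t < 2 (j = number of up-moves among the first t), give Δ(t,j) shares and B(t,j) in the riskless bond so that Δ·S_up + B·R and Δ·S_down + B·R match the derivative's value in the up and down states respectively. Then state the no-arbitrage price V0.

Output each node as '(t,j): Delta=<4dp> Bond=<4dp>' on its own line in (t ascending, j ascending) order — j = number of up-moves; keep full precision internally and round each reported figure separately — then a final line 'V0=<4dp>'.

Since d<R<u, set p* = (R−d)/(u−d) = 0.7708; price each node as the discounted p*-expectation of its children.
Terminal payoffs: V(2,0)=0.0000, V(2,1)=0.0000, V(2,2)=1.0000
Node (1,0) S=168.0000: V=(p*·0.0000+(1−p*)·0.0000)/1.21=0.0000; Δ=(0.0000−0.0000)/(221.7600−141.1200)=0.0000; B=V−Δ·S=0.0000
Node (1,1) S=264.0000: V=(p*·1.0000+(1−p*)·0.0000)/1.21=0.6371; Δ=(1.0000−0.0000)/(348.4800−221.7600)=0.0079; B=V−Δ·S=-1.4463
Node (0,0) S=200.0000: V=(p*·0.6371+(1−p*)·0.0000)/1.21=0.4058; Δ=(0.6371−0.0000)/(264.0000−168.0000)=0.0066; B=V−Δ·S=-0.9214
Self-financing check: at every node Δ·S+B equals the discounted successor values.

(0,0): Delta=0.0066 Bond=-0.9214
(1,0): Delta=0.0000 Bond=0.0000
(1,1): Delta=0.0079 Bond=-1.4463
V0=0.4058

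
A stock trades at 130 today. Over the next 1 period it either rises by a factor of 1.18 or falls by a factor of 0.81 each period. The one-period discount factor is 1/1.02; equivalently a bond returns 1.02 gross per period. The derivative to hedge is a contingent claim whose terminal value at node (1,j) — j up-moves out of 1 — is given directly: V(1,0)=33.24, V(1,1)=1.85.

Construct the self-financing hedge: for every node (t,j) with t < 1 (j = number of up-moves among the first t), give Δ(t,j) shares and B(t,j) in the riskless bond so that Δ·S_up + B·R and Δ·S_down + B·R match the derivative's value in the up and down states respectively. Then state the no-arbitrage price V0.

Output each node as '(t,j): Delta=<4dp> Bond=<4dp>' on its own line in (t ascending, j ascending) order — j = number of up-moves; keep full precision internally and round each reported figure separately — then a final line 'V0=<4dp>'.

(0,0): Delta=-0.6526 Bond=99.9595
V0=15.1216

Risk-neutral probability p* = (R−d)/(u−d) = (1.02−0.81)/(1.18−0.81) = 0.5676.
Payoff layer (t=1): V(1,0)=33.2400, V(1,1)=1.8500
(0,0): S=130.0000. Δ = (V_up−V_dn)/(S_up−S_dn) = (1.8500−33.2400)/(153.4000−105.3000) = -0.6526. V = [p*·1.8500 + (1−p*)·33.2400]/1.02 = 15.1216. B = V − Δ·S = 99.9595.
Each (Δ,B) replicates both successor values, so the strategy is self-financing and V0 is arbitrage-free.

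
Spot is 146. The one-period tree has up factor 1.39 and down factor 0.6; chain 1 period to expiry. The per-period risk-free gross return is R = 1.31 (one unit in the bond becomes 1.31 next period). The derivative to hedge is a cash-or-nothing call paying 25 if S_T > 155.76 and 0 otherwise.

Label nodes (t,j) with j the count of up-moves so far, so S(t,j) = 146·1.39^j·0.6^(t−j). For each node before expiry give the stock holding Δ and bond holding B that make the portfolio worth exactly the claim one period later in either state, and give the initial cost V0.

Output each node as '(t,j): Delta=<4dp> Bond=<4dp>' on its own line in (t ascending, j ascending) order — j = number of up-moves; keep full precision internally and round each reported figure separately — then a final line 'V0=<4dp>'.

(0,0): Delta=0.2168 Bond=-14.4942
V0=17.1514

Risk-neutral probability p* = (R−d)/(u−d) = (1.31−0.6)/(1.39−0.6) = 0.8987.
At expiry t=1: V(1,0)=0.0000, V(1,1)=25.0000
  t=0,j=0: stock 146.0000 → up 202.9400 (V=25.0000), down 87.6000 (V=0.0000). Price 17.1514; hedge Δ=0.2168, bond B=-14.4942.
Root portfolio cost Δ·146+B reproduces V0=17.1514.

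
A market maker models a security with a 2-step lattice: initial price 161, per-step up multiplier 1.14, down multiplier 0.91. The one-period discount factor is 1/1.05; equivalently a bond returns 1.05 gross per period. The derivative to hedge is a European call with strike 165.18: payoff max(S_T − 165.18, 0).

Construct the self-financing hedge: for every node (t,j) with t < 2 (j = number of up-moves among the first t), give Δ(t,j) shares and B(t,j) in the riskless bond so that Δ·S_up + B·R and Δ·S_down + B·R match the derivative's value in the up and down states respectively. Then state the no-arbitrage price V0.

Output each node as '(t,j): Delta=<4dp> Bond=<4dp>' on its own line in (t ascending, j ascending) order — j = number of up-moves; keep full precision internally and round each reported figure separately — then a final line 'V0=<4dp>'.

Since d<R<u, set p* = (R−d)/(u−d) = 0.6087; price each node as the discounted p*-expectation of its children.
At expiry t=2: V(2,0)=0.0000, V(2,1)=1.8414, V(2,2)=44.0556
(1,0): S=146.5100. Δ = (V_up−V_dn)/(S_up−S_dn) = (1.8414−0.0000)/(167.0214−133.3241) = 0.0546. V = [p*·1.8414 + (1−p*)·0.0000]/1.05 = 1.0675. B = V − Δ·S = -6.9386.
(1,1): S=183.5400. Δ = (V_up−V_dn)/(S_up−S_dn) = (44.0556−1.8414)/(209.2356−167.0214) = 1.0000. V = [p*·44.0556 + (1−p*)·1.8414]/1.05 = 26.2257. B = V − Δ·S = -157.3143.
(0,0): S=161.0000. Δ = (V_up−V_dn)/(S_up−S_dn) = (26.2257−1.0675)/(183.5400−146.5100) = 0.6794. V = [p*·26.2257 + (1−p*)·1.0675]/1.05 = 15.6011. B = V − Δ·S = -93.7825.
Self-financing check: at every node Δ·S+B equals the discounted successor values.

(0,0): Delta=0.6794 Bond=-93.7825
(1,0): Delta=0.0546 Bond=-6.9386
(1,1): Delta=1.0000 Bond=-157.3143
V0=15.6011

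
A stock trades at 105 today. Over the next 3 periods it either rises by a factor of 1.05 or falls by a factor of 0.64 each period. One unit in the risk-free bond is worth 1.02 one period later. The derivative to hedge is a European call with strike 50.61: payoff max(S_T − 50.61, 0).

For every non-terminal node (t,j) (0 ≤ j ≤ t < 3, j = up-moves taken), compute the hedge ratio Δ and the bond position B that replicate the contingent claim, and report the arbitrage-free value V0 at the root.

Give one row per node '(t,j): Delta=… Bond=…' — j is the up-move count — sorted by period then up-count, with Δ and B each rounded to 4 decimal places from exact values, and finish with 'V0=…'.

The replicating-portfolio and risk-neutral prices coincide; use p* = (1.02−0.64)/(1.05−0.64) = 0.9268 for the latter.
Terminal payoffs: V(3,0)=0.0000, V(3,1)=0.0000, V(3,2)=23.4780, V(3,3)=70.9406
(2,0): S=43.0080. Δ = (V_up−V_dn)/(S_up−S_dn) = (0.0000−0.0000)/(45.1584−27.5251) = 0.0000. V = [p*·0.0000 + (1−p*)·0.0000]/1.02 = 0.0000. B = V − Δ·S = 0.0000.
(2,1): S=70.5600. Δ = (V_up−V_dn)/(S_up−S_dn) = (23.4780−0.0000)/(74.0880−45.1584) = 0.8116. V = [p*·23.4780 + (1−p*)·0.0000]/1.02 = 21.3334. B = V − Δ·S = -35.9300.
(2,2): S=115.7625. Δ = (V_up−V_dn)/(S_up−S_dn) = (70.9406−23.4780)/(121.5506−74.0880) = 1.0000. V = [p*·70.9406 + (1−p*)·23.4780]/1.02 = 66.1449. B = V − Δ·S = -49.6176.
(1,0): S=67.2000. Δ = (V_up−V_dn)/(S_up−S_dn) = (21.3334−0.0000)/(70.5600−43.0080) = 0.7743. V = [p*·21.3334 + (1−p*)·0.0000]/1.02 = 19.3848. B = V − Δ·S = -32.6480.
(1,1): S=110.2500. Δ = (V_up−V_dn)/(S_up−S_dn) = (66.1449−21.3334)/(115.7625−70.5600) = 0.9913. V = [p*·66.1449 + (1−p*)·21.3334]/1.02 = 61.6333. B = V − Δ·S = -47.6629.
(0,0): S=105.0000. Δ = (V_up−V_dn)/(S_up−S_dn) = (61.6333−19.3848)/(110.2500−67.2000) = 0.9814. V = [p*·61.6333 + (1−p*)·19.3848]/1.02 = 57.3941. B = V − Δ·S = -45.6512.
Check: Δ(0,0)·S0 + B(0,0) = 57.3941 = V0.

(0,0): Delta=0.9814 Bond=-45.6512
(1,0): Delta=0.7743 Bond=-32.6480
(1,1): Delta=0.9913 Bond=-47.6629
(2,0): Delta=0.0000 Bond=0.0000
(2,1): Delta=0.8116 Bond=-35.9300
(2,2): Delta=1.0000 Bond=-49.6176
V0=57.3941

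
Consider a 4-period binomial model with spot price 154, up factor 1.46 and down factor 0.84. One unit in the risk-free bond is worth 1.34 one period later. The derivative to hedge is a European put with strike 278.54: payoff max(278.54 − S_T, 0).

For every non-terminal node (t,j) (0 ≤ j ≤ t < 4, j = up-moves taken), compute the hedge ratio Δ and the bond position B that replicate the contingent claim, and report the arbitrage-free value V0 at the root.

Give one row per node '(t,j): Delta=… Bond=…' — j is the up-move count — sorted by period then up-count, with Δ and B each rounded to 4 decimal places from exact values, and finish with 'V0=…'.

(0,0): Delta=-0.1177 Bond=21.3958
(1,0): Delta=-0.4398 Bond=70.3371
(1,1): Delta=-0.0732 Bond=18.6703
(2,0): Delta=-1.0000 Bond=155.1236
(2,1): Delta=-0.3625 Bond=79.6424
(2,2): Delta=-0.0333 Bond=11.9084
(3,0): Delta=-1.0000 Bond=207.8657
(3,1): Delta=-1.0000 Bond=207.8657
(3,2): Delta=-0.2744 Bond=82.4461
(3,3): Delta=0.0000 Bond=0.0000
V0=3.2688

No-arbitrage ⇒ martingale measure with p* = (R−d)/(u−d) = 0.8065.
Terminal payoffs: V(4,0)=201.8678, V(4,1)=145.2764, V(4,2)=46.9152, V(4,3)=0.0000, V(4,4)=0.0000
(3,0): S=91.2764. Δ = (V_up−V_dn)/(S_up−S_dn) = (145.2764−201.8678)/(133.2636−76.6722) = -1.0000. V = [p*·145.2764 + (1−p*)·201.8678]/1.34 = 116.5893. B = V − Δ·S = 207.8657.
(3,1): S=158.6471. Δ = (V_up−V_dn)/(S_up−S_dn) = (46.9152−145.2764)/(231.6248−133.2636) = -1.0000. V = [p*·46.9152 + (1−p*)·145.2764]/1.34 = 49.2186. B = V − Δ·S = 207.8657.
(3,2): S=275.7438. Δ = (V_up−V_dn)/(S_up−S_dn) = (0.0000−46.9152)/(402.5859−231.6248) = -0.2744. V = [p*·0.0000 + (1−p*)·46.9152]/1.34 = 6.7764. B = V − Δ·S = 82.4461.
(3,3): S=479.2689. Δ = (V_up−V_dn)/(S_up−S_dn) = (0.0000−0.0000)/(699.7327−402.5859) = 0.0000. V = [p*·0.0000 + (1−p*)·0.0000]/1.34 = 0.0000. B = V − Δ·S = 0.0000.
(2,0): S=108.6624. Δ = (V_up−V_dn)/(S_up−S_dn) = (49.2186−116.5893)/(158.6471−91.2764) = -1.0000. V = [p*·49.2186 + (1−p*)·116.5893]/1.34 = 46.4612. B = V − Δ·S = 155.1236.
(2,1): S=188.8656. Δ = (V_up−V_dn)/(S_up−S_dn) = (6.7764−49.2186)/(275.7438−158.6471) = -0.3625. V = [p*·6.7764 + (1−p*)·49.2186]/1.34 = 11.1873. B = V − Δ·S = 79.6424.
(2,2): S=328.2664. Δ = (V_up−V_dn)/(S_up−S_dn) = (0.0000−6.7764)/(479.2689−275.7438) = -0.0333. V = [p*·0.0000 + (1−p*)·6.7764]/1.34 = 0.9788. B = V − Δ·S = 11.9084.
(1,0): S=129.3600. Δ = (V_up−V_dn)/(S_up−S_dn) = (11.1873−46.4612)/(188.8656−108.6624) = -0.4398. V = [p*·11.1873 + (1−p*)·46.4612]/1.34 = 13.4437. B = V − Δ·S = 70.3371.
(1,1): S=224.8400. Δ = (V_up−V_dn)/(S_up−S_dn) = (0.9788−11.1873)/(328.2664−188.8656) = -0.0732. V = [p*·0.9788 + (1−p*)·11.1873]/1.34 = 2.2049. B = V − Δ·S = 18.6703.
(0,0): S=154.0000. Δ = (V_up−V_dn)/(S_up−S_dn) = (2.2049−13.4437)/(224.8400−129.3600) = -0.1177. V = [p*·2.2049 + (1−p*)·13.4437]/1.34 = 3.2688. B = V − Δ·S = 21.3958.
Root portfolio cost Δ·154+B reproduces V0=3.2688.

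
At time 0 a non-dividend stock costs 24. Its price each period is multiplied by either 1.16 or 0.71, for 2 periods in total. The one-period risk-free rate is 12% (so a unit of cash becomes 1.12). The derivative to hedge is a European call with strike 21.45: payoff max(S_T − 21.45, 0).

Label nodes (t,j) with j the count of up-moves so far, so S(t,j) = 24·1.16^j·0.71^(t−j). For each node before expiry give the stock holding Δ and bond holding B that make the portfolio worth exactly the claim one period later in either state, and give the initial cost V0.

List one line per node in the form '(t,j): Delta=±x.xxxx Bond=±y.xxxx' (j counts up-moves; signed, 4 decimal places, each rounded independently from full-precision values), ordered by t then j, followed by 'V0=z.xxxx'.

Risk-neutral probability p* = (R−d)/(u−d) = (1.12−0.71)/(1.16−0.71) = 0.9111.
Terminal values V(2,·): V(2,0)=0.0000, V(2,1)=0.0000, V(2,2)=10.8444
Node (1,0) S=17.0400: V=(p*·0.0000+(1−p*)·0.0000)/1.12=0.0000; Δ=(0.0000−0.0000)/(19.7664−12.0984)=0.0000; B=V−Δ·S=0.0000
Node (1,1) S=27.8400: V=(p*·10.8444+(1−p*)·0.0000)/1.12=8.8218; Δ=(10.8444−0.0000)/(32.2944−19.7664)=0.8656; B=V−Δ·S=-15.2768
Node (0,0) S=24.0000: V=(p*·8.8218+(1−p*)·0.0000)/1.12=7.1765; Δ=(8.8218−0.0000)/(27.8400−17.0400)=0.8168; B=V−Δ·S=-12.4276
Check: Δ(0,0)·S0 + B(0,0) = 7.1765 = V0.

(0,0): Delta=0.8168 Bond=-12.4276
(1,0): Delta=0.0000 Bond=0.0000
(1,1): Delta=0.8656 Bond=-15.2768
V0=7.1765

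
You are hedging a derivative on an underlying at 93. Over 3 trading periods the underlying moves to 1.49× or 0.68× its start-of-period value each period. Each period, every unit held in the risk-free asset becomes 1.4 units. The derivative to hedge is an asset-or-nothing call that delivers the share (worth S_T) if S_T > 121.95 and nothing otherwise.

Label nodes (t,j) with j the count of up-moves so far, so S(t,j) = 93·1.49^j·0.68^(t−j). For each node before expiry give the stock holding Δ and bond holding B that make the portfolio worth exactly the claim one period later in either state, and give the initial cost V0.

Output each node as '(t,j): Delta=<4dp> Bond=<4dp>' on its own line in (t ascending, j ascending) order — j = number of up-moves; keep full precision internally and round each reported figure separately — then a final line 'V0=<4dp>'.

No-arbitrage ⇒ martingale measure with p* = (R−d)/(u−d) = 0.8889.
Terminal values V(3,·): V(3,0)=0.0000, V(3,1)=0.0000, V(3,2)=140.3991, V(3,3)=307.6393
Node (2,0) S=43.0032: V=(p*·0.0000+(1−p*)·0.0000)/1.4=0.0000; Δ=(0.0000−0.0000)/(64.0748−29.2422)=0.0000; B=V−Δ·S=0.0000
Node (2,1) S=94.2276: V=(p*·140.3991+(1−p*)·0.0000)/1.4=89.1423; Δ=(140.3991−0.0000)/(140.3991−64.0748)=1.8395; B=V−Δ·S=-84.1900
Node (2,2) S=206.4693: V=(p*·307.6393+(1−p*)·140.3991)/1.4=206.4693; Δ=(307.6393−140.3991)/(307.6393−140.3991)=1.0000; B=V−Δ·S=0.0000
Node (1,0) S=63.2400: V=(p*·89.1423+(1−p*)·0.0000)/1.4=56.5983; Δ=(89.1423−0.0000)/(94.2276−43.0032)=1.7402; B=V−Δ·S=-53.4539
Node (1,1) S=138.5700: V=(p*·206.4693+(1−p*)·89.1423)/1.4=138.1664; Δ=(206.4693−89.1423)/(206.4693−94.2276)=1.0453; B=V−Δ·S=-6.6817
Node (0,0) S=93.0000: V=(p*·138.1664+(1−p*)·56.5983)/1.4=92.2166; Δ=(138.1664−56.5983)/(138.5700−63.2400)=1.0828; B=V−Δ·S=-8.4848
Each (Δ,B) replicates both successor values, so the strategy is self-financing and V0 is arbitrage-free.

(0,0): Delta=1.0828 Bond=-8.4848
(1,0): Delta=1.7402 Bond=-53.4539
(1,1): Delta=1.0453 Bond=-6.6817
(2,0): Delta=0.0000 Bond=0.0000
(2,1): Delta=1.8395 Bond=-84.1900
(2,2): Delta=1.0000 Bond=0.0000
V0=92.2166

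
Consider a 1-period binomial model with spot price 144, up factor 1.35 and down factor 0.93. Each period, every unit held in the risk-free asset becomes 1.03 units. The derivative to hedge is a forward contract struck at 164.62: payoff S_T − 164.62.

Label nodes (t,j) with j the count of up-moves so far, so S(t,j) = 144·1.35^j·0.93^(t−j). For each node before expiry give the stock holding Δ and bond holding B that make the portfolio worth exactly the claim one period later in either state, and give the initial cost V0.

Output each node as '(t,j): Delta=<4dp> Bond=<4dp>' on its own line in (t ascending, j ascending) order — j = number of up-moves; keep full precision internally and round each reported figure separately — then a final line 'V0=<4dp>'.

Risk-neutral probability p* = (R−d)/(u−d) = (1.03−0.93)/(1.35−0.93) = 0.2381.
Payoff layer (t=1): V(1,0)=-30.7000, V(1,1)=29.7800
  t=0,j=0: stock 144.0000 → up 194.4000 (V=29.7800), down 133.9200 (V=-30.7000). Price -15.8252; hedge Δ=1.0000, bond B=-159.8252.
The time-0 hedge costs -15.8252, which is the no-arbitrage price.

(0,0): Delta=1.0000 Bond=-159.8252
V0=-15.8252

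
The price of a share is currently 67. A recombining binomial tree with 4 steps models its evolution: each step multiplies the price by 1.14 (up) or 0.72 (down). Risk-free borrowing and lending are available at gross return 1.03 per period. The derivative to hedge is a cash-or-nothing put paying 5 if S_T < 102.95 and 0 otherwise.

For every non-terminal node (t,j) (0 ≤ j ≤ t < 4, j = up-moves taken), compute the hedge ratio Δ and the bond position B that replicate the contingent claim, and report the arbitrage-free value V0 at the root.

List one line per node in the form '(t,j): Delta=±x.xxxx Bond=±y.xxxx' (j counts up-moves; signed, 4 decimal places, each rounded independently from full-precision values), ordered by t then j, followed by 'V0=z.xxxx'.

(0,0): Delta=-0.0654 Bond=7.5047
(1,0): Delta=0.0000 Bond=4.5757
(1,1): Delta=-0.0800 Bond=8.8490
(2,0): Delta=0.0000 Bond=4.7130
(2,1): Delta=0.0000 Bond=4.7130
(2,2): Delta=-0.0980 Bond=10.6763
(3,0): Delta=0.0000 Bond=4.8544
(3,1): Delta=0.0000 Bond=4.8544
(3,2): Delta=0.0000 Bond=4.8544
(3,3): Delta=-0.1199 Bond=13.1761
V0=3.1240

No-arbitrage ⇒ martingale measure with p* = (R−d)/(u−d) = 0.7381.
Terminal payoffs: V(4,0)=5.0000, V(4,1)=5.0000, V(4,2)=5.0000, V(4,3)=5.0000, V(4,4)=0.0000
  t=3,j=0: stock 25.0076 → up 28.5087 (V=5.0000), down 18.0055 (V=5.0000). Price 4.8544; hedge Δ=0.0000, bond B=4.8544.
  t=3,j=1: stock 39.5954 → up 45.1387 (V=5.0000), down 28.5087 (V=5.0000). Price 4.8544; hedge Δ=0.0000, bond B=4.8544.
  t=3,j=2: stock 62.6927 → up 71.4697 (V=5.0000), down 45.1387 (V=5.0000). Price 4.8544; hedge Δ=0.0000, bond B=4.8544.
  t=3,j=3: stock 99.2634 → up 113.1603 (V=0.0000), down 71.4697 (V=5.0000). Price 1.2714; hedge Δ=-0.1199, bond B=13.1761.
  t=2,j=0: stock 34.7328 → up 39.5954 (V=4.8544), down 25.0076 (V=4.8544). Price 4.7130; hedge Δ=0.0000, bond B=4.7130.
  t=2,j=1: stock 54.9936 → up 62.6927 (V=4.8544), down 39.5954 (V=4.8544). Price 4.7130; hedge Δ=0.0000, bond B=4.7130.
  t=2,j=2: stock 87.0732 → up 99.2634 (V=1.2714), down 62.6927 (V=4.8544). Price 2.1454; hedge Δ=-0.0980, bond B=10.6763.
  t=1,j=0: stock 48.2400 → up 54.9936 (V=4.7130), down 34.7328 (V=4.7130). Price 4.5757; hedge Δ=0.0000, bond B=4.5757.
  t=1,j=1: stock 76.3800 → up 87.0732 (V=2.1454), down 54.9936 (V=4.7130). Price 2.7358; hedge Δ=-0.0800, bond B=8.8490.
  t=0,j=0: stock 67.0000 → up 76.3800 (V=2.7358), down 48.2400 (V=4.5757). Price 3.1240; hedge Δ=-0.0654, bond B=7.5047.
Root portfolio cost Δ·67+B reproduces V0=3.1240.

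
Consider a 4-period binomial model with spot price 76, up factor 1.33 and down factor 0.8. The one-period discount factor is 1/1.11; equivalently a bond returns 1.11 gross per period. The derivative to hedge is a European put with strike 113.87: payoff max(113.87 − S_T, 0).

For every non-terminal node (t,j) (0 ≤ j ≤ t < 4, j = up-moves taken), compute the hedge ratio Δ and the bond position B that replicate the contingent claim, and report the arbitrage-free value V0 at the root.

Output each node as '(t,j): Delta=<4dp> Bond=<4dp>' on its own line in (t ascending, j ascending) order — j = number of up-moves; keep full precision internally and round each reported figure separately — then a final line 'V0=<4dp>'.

Under the risk-neutral measure, an up-move has probability p* = (R−d)/(u−d) = 0.5849 and values discount at R = 1.11.
Terminal values V(4,·): V(4,0)=82.7404, V(4,1)=62.1170, V(4,2)=27.8307, V(4,3)=0.0000, V(4,4)=0.0000
  t=3,j=0: stock 38.9120 → up 51.7530 (V=62.1170), down 31.1296 (V=82.7404). Price 63.6736; hedge Δ=-1.0000, bond B=102.5856.
  t=3,j=1: stock 64.6912 → up 86.0393 (V=27.8307), down 51.7530 (V=62.1170). Price 37.8944; hedge Δ=-1.0000, bond B=102.5856.
  t=3,j=2: stock 107.5491 → up 143.0403 (V=0.0000), down 86.0393 (V=27.8307). Price 10.4075; hedge Δ=-0.4882, bond B=62.9183.
  t=3,j=3: stock 178.8004 → up 237.8045 (V=0.0000), down 143.0403 (V=0.0000). Price 0.0000; hedge Δ=0.0000, bond B=0.0000.
  t=2,j=0: stock 48.6400 → up 64.6912 (V=37.8944), down 38.9120 (V=63.6736). Price 43.7794; hedge Δ=-1.0000, bond B=92.4194.
  t=2,j=1: stock 80.8640 → up 107.5491 (V=10.4075), down 64.6912 (V=37.8944). Price 19.6551; hedge Δ=-0.6413, bond B=71.5171.
  t=2,j=2: stock 134.4364 → up 178.8004 (V=0.0000), down 107.5491 (V=10.4075). Price 3.8920; hedge Δ=-0.1461, bond B=23.5289.
  t=1,j=0: stock 60.8000 → up 80.8640 (V=19.6551), down 48.6400 (V=43.7794). Price 26.7288; hedge Δ=-0.7486, bond B=72.2464.
  t=1,j=1: stock 101.0800 → up 134.4364 (V=3.8920), down 80.8640 (V=19.6551). Price 9.4011; hedge Δ=-0.2942, bond B=39.1428.
  t=0,j=0: stock 76.0000 → up 101.0800 (V=9.4011), down 60.8000 (V=26.7288). Price 14.9493; hedge Δ=-0.4302, bond B=47.6432.
Self-financing check: at every node Δ·S+B equals the discounted successor values.

(0,0): Delta=-0.4302 Bond=47.6432
(1,0): Delta=-0.7486 Bond=72.2464
(1,1): Delta=-0.2942 Bond=39.1428
(2,0): Delta=-1.0000 Bond=92.4194
(2,1): Delta=-0.6413 Bond=71.5171
(2,2): Delta=-0.1461 Bond=23.5289
(3,0): Delta=-1.0000 Bond=102.5856
(3,1): Delta=-1.0000 Bond=102.5856
(3,2): Delta=-0.4882 Bond=62.9183
(3,3): Delta=0.0000 Bond=0.0000
V0=14.9493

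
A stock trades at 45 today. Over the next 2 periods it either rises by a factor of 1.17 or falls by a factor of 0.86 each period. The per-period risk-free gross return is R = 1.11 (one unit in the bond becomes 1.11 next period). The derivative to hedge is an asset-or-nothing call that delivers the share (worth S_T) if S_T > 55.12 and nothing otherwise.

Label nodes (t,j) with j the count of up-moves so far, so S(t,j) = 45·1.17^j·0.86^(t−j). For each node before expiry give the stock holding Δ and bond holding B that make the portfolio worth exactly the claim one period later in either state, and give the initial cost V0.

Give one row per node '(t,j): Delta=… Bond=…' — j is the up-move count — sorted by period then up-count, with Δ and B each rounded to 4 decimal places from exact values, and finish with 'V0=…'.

The replicating-portfolio and risk-neutral prices coincide; use p* = (1.11−0.86)/(1.17−0.86) = 0.8065 for the latter.
Terminal payoffs: V(2,0)=0.0000, V(2,1)=0.0000, V(2,2)=61.6005
  t=1,j=0: stock 38.7000 → up 45.2790 (V=0.0000), down 33.2820 (V=0.0000). Price 0.0000; hedge Δ=0.0000, bond B=0.0000.
  t=1,j=1: stock 52.6500 → up 61.6005 (V=61.6005), down 45.2790 (V=0.0000). Price 44.7548; hedge Δ=3.7742, bond B=-153.9565.
  t=0,j=0: stock 45.0000 → up 52.6500 (V=44.7548), down 38.7000 (V=0.0000). Price 32.5158; hedge Δ=3.2082, bond B=-111.8545.
Root portfolio cost Δ·45+B reproduces V0=32.5158.

(0,0): Delta=3.2082 Bond=-111.8545
(1,0): Delta=0.0000 Bond=0.0000
(1,1): Delta=3.7742 Bond=-153.9565
V0=32.5158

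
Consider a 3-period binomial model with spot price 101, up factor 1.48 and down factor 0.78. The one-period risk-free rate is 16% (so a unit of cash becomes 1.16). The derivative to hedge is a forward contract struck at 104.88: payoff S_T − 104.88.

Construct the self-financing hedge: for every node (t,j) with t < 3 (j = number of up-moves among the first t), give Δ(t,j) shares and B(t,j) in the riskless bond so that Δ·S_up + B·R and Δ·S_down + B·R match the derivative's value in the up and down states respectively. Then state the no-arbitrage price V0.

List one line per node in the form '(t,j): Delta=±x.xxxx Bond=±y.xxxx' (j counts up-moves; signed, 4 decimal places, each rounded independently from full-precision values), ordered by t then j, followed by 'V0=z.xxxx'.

Risk-neutral probability p* = (R−d)/(u−d) = (1.16−0.78)/(1.48−0.78) = 0.5429.
Payoff layer (t=3): V(3,0)=-56.9502, V(3,1)=-13.9364, V(3,2)=67.6797, V(3,3)=222.5410
Node (2,0) S=61.4484: V=(p*·-13.9364+(1−p*)·-56.9502)/1.16=-28.9654; Δ=(-13.9364−-56.9502)/(90.9436−47.9298)=1.0000; B=V−Δ·S=-90.4138
Node (2,1) S=116.5944: V=(p*·67.6797+(1−p*)·-13.9364)/1.16=26.1806; Δ=(67.6797−-13.9364)/(172.5597−90.9436)=1.0000; B=V−Δ·S=-90.4138
Node (2,2) S=221.2304: V=(p*·222.5410+(1−p*)·67.6797)/1.16=130.8166; Δ=(222.5410−67.6797)/(327.4210−172.5597)=1.0000; B=V−Δ·S=-90.4138
Node (1,0) S=78.7800: V=(p*·26.1806+(1−p*)·-28.9654)/1.16=0.8371; Δ=(26.1806−-28.9654)/(116.5944−61.4484)=1.0000; B=V−Δ·S=-77.9429
Node (1,1) S=149.4800: V=(p*·130.8166+(1−p*)·26.1806)/1.16=71.5371; Δ=(130.8166−26.1806)/(221.2304−116.5944)=1.0000; B=V−Δ·S=-77.9429
Node (0,0) S=101.0000: V=(p*·71.5371+(1−p*)·0.8371)/1.16=33.8078; Δ=(71.5371−0.8371)/(149.4800−78.7800)=1.0000; B=V−Δ·S=-67.1922
Each (Δ,B) replicates both successor values, so the strategy is self-financing and V0 is arbitrage-free.

(0,0): Delta=1.0000 Bond=-67.1922
(1,0): Delta=1.0000 Bond=-77.9429
(1,1): Delta=1.0000 Bond=-77.9429
(2,0): Delta=1.0000 Bond=-90.4138
(2,1): Delta=1.0000 Bond=-90.4138
(2,2): Delta=1.0000 Bond=-90.4138
V0=33.8078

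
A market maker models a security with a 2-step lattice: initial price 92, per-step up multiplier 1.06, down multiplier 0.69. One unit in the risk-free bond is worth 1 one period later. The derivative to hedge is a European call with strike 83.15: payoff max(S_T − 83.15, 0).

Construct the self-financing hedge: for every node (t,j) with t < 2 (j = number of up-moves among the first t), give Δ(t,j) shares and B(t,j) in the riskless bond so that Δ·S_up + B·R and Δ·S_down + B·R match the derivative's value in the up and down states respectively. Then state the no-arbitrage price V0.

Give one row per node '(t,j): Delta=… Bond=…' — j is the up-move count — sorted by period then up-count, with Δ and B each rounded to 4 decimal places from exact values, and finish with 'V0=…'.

(0,0): Delta=0.4977 Bond=-31.5947
(1,0): Delta=0.0000 Bond=0.0000
(1,1): Delta=0.5604 Bond=-37.7098
V0=14.1947

Risk-neutral probability p* = (R−d)/(u−d) = (1−0.69)/(1.06−0.69) = 0.8378.
At expiry t=2: V(2,0)=0.0000, V(2,1)=0.0000, V(2,2)=20.2212
(1,0): S=63.4800. Δ = (V_up−V_dn)/(S_up−S_dn) = (0.0000−0.0000)/(67.2888−43.8012) = 0.0000. V = [p*·0.0000 + (1−p*)·0.0000]/1 = 0.0000. B = V − Δ·S = 0.0000.
(1,1): S=97.5200. Δ = (V_up−V_dn)/(S_up−S_dn) = (20.2212−0.0000)/(103.3712−67.2888) = 0.5604. V = [p*·20.2212 + (1−p*)·0.0000]/1 = 16.9421. B = V − Δ·S = -37.7098.
(0,0): S=92.0000. Δ = (V_up−V_dn)/(S_up−S_dn) = (16.9421−0.0000)/(97.5200−63.4800) = 0.4977. V = [p*·16.9421 + (1−p*)·0.0000]/1 = 14.1947. B = V − Δ·S = -31.5947.
Self-financing check: at every node Δ·S+B equals the discounted successor values.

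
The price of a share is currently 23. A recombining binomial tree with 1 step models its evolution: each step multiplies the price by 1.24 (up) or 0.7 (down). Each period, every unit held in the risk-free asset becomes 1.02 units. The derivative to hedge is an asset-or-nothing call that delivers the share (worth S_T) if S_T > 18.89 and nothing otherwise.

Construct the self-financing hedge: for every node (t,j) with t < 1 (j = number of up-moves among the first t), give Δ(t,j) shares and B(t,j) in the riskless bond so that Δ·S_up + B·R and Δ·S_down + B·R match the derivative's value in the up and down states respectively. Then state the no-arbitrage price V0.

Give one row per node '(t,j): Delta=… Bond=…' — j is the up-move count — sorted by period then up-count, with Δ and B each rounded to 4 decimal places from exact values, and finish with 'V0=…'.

No-arbitrage ⇒ martingale measure with p* = (R−d)/(u−d) = 0.5926.
Payoff layer (t=1): V(1,0)=0.0000, V(1,1)=28.5200
Node (0,0) S=23.0000: V=(p*·28.5200+(1−p*)·0.0000)/1.02=16.5694; Δ=(28.5200−0.0000)/(28.5200−16.1000)=2.2963; B=V−Δ·S=-36.2455
Check: Δ(0,0)·S0 + B(0,0) = 16.5694 = V0.

(0,0): Delta=2.2963 Bond=-36.2455
V0=16.5694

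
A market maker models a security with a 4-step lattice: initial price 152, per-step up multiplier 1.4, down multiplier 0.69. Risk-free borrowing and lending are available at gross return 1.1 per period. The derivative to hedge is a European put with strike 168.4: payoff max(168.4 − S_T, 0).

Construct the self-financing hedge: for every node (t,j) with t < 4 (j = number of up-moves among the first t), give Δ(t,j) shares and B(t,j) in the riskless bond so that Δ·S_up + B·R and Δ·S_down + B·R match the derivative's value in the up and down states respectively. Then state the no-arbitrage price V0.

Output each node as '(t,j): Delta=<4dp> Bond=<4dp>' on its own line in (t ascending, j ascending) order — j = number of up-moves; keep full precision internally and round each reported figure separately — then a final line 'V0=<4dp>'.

Risk-neutral probability p* = (R−d)/(u−d) = (1.1−0.69)/(1.4−0.69) = 0.5775.
Terminal payoffs: V(4,0)=133.9460, V(4,1)=98.4933, V(4,2)=26.5603, V(4,3)=0.0000, V(4,4)=0.0000
  t=3,j=0: stock 49.9334 → up 69.9067 (V=98.4933), down 34.4540 (V=133.9460). Price 103.1575; hedge Δ=-1.0000, bond B=153.0909.
  t=3,j=1: stock 101.3141 → up 141.8397 (V=26.5603), down 69.9067 (V=98.4933). Price 51.7768; hedge Δ=-1.0000, bond B=153.0909.
  t=3,j=2: stock 205.5648 → up 287.7907 (V=0.0000), down 141.8397 (V=26.5603). Price 10.2024; hedge Δ=-0.1820, bond B=47.6113.
  t=3,j=3: stock 417.0880 → up 583.9232 (V=0.0000), down 287.7907 (V=0.0000). Price 0.0000; hedge Δ=0.0000, bond B=0.0000.
  t=2,j=0: stock 72.3672 → up 101.3141 (V=51.7768), down 49.9334 (V=103.1575). Price 66.8064; hedge Δ=-1.0000, bond B=139.1736.
  t=2,j=1: stock 146.8320 → up 205.5648 (V=10.2024), down 101.3141 (V=51.7768). Price 25.2446; hedge Δ=-0.3988, bond B=83.8001.
  t=2,j=2: stock 297.9200 → up 417.0880 (V=0.0000), down 205.5648 (V=10.2024). Price 3.9190; hedge Δ=-0.0482, bond B=18.2886.
  t=1,j=0: stock 104.8800 → up 146.8320 (V=25.2446), down 72.3672 (V=66.8064). Price 38.9145; hedge Δ=-0.5581, bond B=97.4521.
  t=1,j=1: stock 212.8000 → up 297.9200 (V=3.9190), down 146.8320 (V=25.2446). Price 11.7544; hedge Δ=-0.1411, bond B=41.7905.
  t=0,j=0: stock 152.0000 → up 212.8000 (V=11.7544), down 104.8800 (V=38.9145). Price 21.1186; hedge Δ=-0.2517, bond B=59.3723.
Self-financing check: at every node Δ·S+B equals the discounted successor values.

(0,0): Delta=-0.2517 Bond=59.3723
(1,0): Delta=-0.5581 Bond=97.4521
(1,1): Delta=-0.1411 Bond=41.7905
(2,0): Delta=-1.0000 Bond=139.1736
(2,1): Delta=-0.3988 Bond=83.8001
(2,2): Delta=-0.0482 Bond=18.2886
(3,0): Delta=-1.0000 Bond=153.0909
(3,1): Delta=-1.0000 Bond=153.0909
(3,2): Delta=-0.1820 Bond=47.6113
(3,3): Delta=0.0000 Bond=0.0000
V0=21.1186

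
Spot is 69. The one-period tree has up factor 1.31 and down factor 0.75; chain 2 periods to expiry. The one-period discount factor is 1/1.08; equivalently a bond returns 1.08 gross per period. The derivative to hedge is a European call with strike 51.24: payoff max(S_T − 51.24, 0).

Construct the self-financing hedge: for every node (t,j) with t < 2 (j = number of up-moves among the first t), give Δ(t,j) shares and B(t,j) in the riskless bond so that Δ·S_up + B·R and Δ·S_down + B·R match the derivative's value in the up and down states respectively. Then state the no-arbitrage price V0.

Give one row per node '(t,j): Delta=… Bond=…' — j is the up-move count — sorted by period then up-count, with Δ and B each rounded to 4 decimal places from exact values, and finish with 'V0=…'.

(0,0): Delta=0.8777 Bond=-33.6934
(1,0): Delta=0.5712 Bond=-20.5264
(1,1): Delta=1.0000 Bond=-47.4444
V0=26.8672

The replicating-portfolio and risk-neutral prices coincide; use p* = (1.08−0.75)/(1.31−0.75) = 0.5893 for the latter.
Terminal payoffs: V(2,0)=0.0000, V(2,1)=16.5525, V(2,2)=67.1709
Node (1,0) S=51.7500: V=(p*·16.5525+(1−p*)·0.0000)/1.08=9.0316; Δ=(16.5525−0.0000)/(67.7925−38.8125)=0.5712; B=V−Δ·S=-20.5264
Node (1,1) S=90.3900: V=(p*·67.1709+(1−p*)·16.5525)/1.08=42.9456; Δ=(67.1709−16.5525)/(118.4109−67.7925)=1.0000; B=V−Δ·S=-47.4444
Node (0,0) S=69.0000: V=(p*·42.9456+(1−p*)·9.0316)/1.08=26.8672; Δ=(42.9456−9.0316)/(90.3900−51.7500)=0.8777; B=V−Δ·S=-33.6934
Each (Δ,B) replicates both successor values, so the strategy is self-financing and V0 is arbitrage-free.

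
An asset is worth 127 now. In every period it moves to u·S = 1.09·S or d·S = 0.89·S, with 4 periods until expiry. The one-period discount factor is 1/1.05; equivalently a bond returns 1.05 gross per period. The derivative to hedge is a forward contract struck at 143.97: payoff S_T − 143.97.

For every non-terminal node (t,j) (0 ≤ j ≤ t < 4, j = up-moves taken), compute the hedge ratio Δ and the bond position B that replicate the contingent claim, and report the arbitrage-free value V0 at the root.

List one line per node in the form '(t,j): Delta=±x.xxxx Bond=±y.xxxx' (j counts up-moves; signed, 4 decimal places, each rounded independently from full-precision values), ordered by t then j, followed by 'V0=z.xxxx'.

(0,0): Delta=1.0000 Bond=-118.4445
(1,0): Delta=1.0000 Bond=-124.3667
(1,1): Delta=1.0000 Bond=-124.3667
(2,0): Delta=1.0000 Bond=-130.5850
(2,1): Delta=1.0000 Bond=-130.5850
(2,2): Delta=1.0000 Bond=-130.5850
(3,0): Delta=1.0000 Bond=-137.1143
(3,1): Delta=1.0000 Bond=-137.1143
(3,2): Delta=1.0000 Bond=-137.1143
(3,3): Delta=1.0000 Bond=-137.1143
V0=8.5555

No-arbitrage ⇒ martingale measure with p* = (R−d)/(u−d) = 0.8000.
Payoff layer (t=4): V(4,0)=-64.2874, V(4,1)=-46.3811, V(4,2)=-24.4511, V(4,3)=2.4071, V(4,4)=35.3009
  t=3,j=0: stock 89.5311 → up 97.5889 (V=-46.3811), down 79.6826 (V=-64.2874). Price -47.5832; hedge Δ=1.0000, bond B=-137.1143.
  t=3,j=1: stock 109.6504 → up 119.5189 (V=-24.4511), down 97.5889 (V=-46.3811). Price -27.4639; hedge Δ=1.0000, bond B=-137.1143.
  t=3,j=2: stock 134.2909 → up 146.3771 (V=2.4071), down 119.5189 (V=-24.4511). Price -2.8233; hedge Δ=1.0000, bond B=-137.1143.
  t=3,j=3: stock 164.4687 → up 179.2709 (V=35.3009), down 146.3771 (V=2.4071). Price 27.3544; hedge Δ=1.0000, bond B=-137.1143.
  t=2,j=0: stock 100.5967 → up 109.6504 (V=-27.4639), down 89.5311 (V=-47.5832). Price -29.9883; hedge Δ=1.0000, bond B=-130.5850.
  t=2,j=1: stock 123.2027 → up 134.2909 (V=-2.8233), down 109.6504 (V=-27.4639). Price -7.3823; hedge Δ=1.0000, bond B=-130.5850.
  t=2,j=2: stock 150.8887 → up 164.4687 (V=27.3544), down 134.2909 (V=-2.8233). Price 20.3037; hedge Δ=1.0000, bond B=-130.5850.
  t=1,j=0: stock 113.0300 → up 123.2027 (V=-7.3823), down 100.5967 (V=-29.9883). Price -11.3367; hedge Δ=1.0000, bond B=-124.3667.
  t=1,j=1: stock 138.4300 → up 150.8887 (V=20.3037), down 123.2027 (V=-7.3823). Price 14.0633; hedge Δ=1.0000, bond B=-124.3667.
  t=0,j=0: stock 127.0000 → up 138.4300 (V=14.0633), down 113.0300 (V=-11.3367). Price 8.5555; hedge Δ=1.0000, bond B=-118.4445.
Self-financing check: at every node Δ·S+B equals the discounted successor values.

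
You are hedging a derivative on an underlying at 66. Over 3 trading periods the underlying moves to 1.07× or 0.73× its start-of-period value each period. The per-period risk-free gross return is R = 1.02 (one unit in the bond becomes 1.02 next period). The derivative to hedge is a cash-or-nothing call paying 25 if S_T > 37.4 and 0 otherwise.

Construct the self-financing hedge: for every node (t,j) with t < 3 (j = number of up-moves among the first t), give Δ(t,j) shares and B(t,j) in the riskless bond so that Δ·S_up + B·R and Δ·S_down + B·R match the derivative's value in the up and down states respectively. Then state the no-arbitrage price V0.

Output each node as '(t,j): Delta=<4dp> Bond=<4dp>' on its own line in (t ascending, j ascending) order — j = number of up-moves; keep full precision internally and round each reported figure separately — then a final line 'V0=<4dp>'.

No-arbitrage ⇒ martingale measure with p* = (R−d)/(u−d) = 0.8529.
Terminal payoffs: V(3,0)=0.0000, V(3,1)=25.0000, V(3,2)=25.0000, V(3,3)=25.0000
(2,0): S=35.1714. Δ = (V_up−V_dn)/(S_up−S_dn) = (25.0000−0.0000)/(37.6334−25.6751) = 2.0906. V = [p*·25.0000 + (1−p*)·0.0000]/1.02 = 20.9054. B = V − Δ·S = -52.6240.
(2,1): S=51.5526. Δ = (V_up−V_dn)/(S_up−S_dn) = (25.0000−25.0000)/(55.1613−37.6334) = 0.0000. V = [p*·25.0000 + (1−p*)·25.0000]/1.02 = 24.5098. B = V − Δ·S = 24.5098.
(2,2): S=75.5634. Δ = (V_up−V_dn)/(S_up−S_dn) = (25.0000−25.0000)/(80.8528−55.1613) = 0.0000. V = [p*·25.0000 + (1−p*)·25.0000]/1.02 = 24.5098. B = V − Δ·S = 24.5098.
(1,0): S=48.1800. Δ = (V_up−V_dn)/(S_up−S_dn) = (24.5098−20.9054)/(51.5526−35.1714) = 0.2200. V = [p*·24.5098 + (1−p*)·20.9054]/1.02 = 23.5096. B = V − Δ·S = 12.9084.
(1,1): S=70.6200. Δ = (V_up−V_dn)/(S_up−S_dn) = (24.5098−24.5098)/(75.5634−51.5526) = 0.0000. V = [p*·24.5098 + (1−p*)·24.5098]/1.02 = 24.0292. B = V − Δ·S = 24.0292.
(0,0): S=66.0000. Δ = (V_up−V_dn)/(S_up−S_dn) = (24.0292−23.5096)/(70.6200−48.1800) = 0.0232. V = [p*·24.0292 + (1−p*)·23.5096]/1.02 = 23.4831. B = V − Δ·S = 21.9547.
Check: Δ(0,0)·S0 + B(0,0) = 23.4831 = V0.

(0,0): Delta=0.0232 Bond=21.9547
(1,0): Delta=0.2200 Bond=12.9084
(1,1): Delta=0.0000 Bond=24.0292
(2,0): Delta=2.0906 Bond=-52.6240
(2,1): Delta=0.0000 Bond=24.5098
(2,2): Delta=0.0000 Bond=24.5098
V0=23.4831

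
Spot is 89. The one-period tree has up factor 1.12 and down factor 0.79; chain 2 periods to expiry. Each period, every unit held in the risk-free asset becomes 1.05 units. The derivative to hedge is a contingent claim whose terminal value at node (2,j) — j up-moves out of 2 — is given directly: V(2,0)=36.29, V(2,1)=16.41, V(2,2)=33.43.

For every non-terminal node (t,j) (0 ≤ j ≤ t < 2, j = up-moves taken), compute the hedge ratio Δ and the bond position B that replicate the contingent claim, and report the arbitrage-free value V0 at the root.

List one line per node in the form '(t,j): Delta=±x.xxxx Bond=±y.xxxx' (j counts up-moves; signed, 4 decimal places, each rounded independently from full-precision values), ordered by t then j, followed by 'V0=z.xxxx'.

Under the risk-neutral measure, an up-move has probability p* = (R−d)/(u−d) = 0.7879 and values discount at R = 1.05.
Payoff layer (t=2): V(2,0)=36.2900, V(2,1)=16.4100, V(2,2)=33.4300
  t=1,j=0: stock 70.3100 → up 78.7472 (V=16.4100), down 55.5449 (V=36.2900). Price 19.6447; hedge Δ=-0.8568, bond B=79.8872.
  t=1,j=1: stock 99.6800 → up 111.6416 (V=33.4300), down 78.7472 (V=16.4100). Price 28.3997; hedge Δ=0.5174, bond B=-23.1760.
  t=0,j=0: stock 89.0000 → up 99.6800 (V=28.3997), down 70.3100 (V=19.6447). Price 25.2787; hedge Δ=0.2981, bond B=-1.2516.
Root portfolio cost Δ·89+B reproduces V0=25.2787.

(0,0): Delta=0.2981 Bond=-1.2516
(1,0): Delta=-0.8568 Bond=79.8872
(1,1): Delta=0.5174 Bond=-23.1760
V0=25.2787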